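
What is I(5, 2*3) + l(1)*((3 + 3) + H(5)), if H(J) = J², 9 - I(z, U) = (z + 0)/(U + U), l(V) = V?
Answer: 475/12 ≈ 39.583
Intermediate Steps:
I(z, U) = 9 - z/(2*U) (I(z, U) = 9 - (z + 0)/(U + U) = 9 - z/(2*U))
I(5, 2*3) + l(1)*((3 + 3) + H(5)) = (9 - ½*5/2*3) + 1*((3 + 3) + 5²) = (9 - ½*5/6) + 1*(6 + 25) = (9 - ½*5*⅙) + 1*31 = (9 - 5/12) + 31 = 103/12 + 31 = 475/12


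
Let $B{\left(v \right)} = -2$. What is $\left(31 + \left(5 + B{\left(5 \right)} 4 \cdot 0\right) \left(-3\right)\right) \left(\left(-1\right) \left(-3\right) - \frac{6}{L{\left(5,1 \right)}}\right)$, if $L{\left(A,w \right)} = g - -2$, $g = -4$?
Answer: $96$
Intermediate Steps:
$L{\left(A,w \right)} = -2$ ($L{\left(A,w \right)} = -4 - -2 = -4 + 2 = -2$)
$\left(31 + \left(5 + B{\left(5 \right)} 4 \cdot 0\right) \left(-3\right)\right) \left(\left(-1\right) \left(-3\right) - \frac{6}{L{\left(5,1 \right)}}\right) = \left(31 + \left(5 + \left(-2\right) 4 \cdot 0\right) \left(-3\right)\right) \left(\left(-1\right) \left(-3\right) - \frac{6}{-2}\right) = \left(31 + \left(5 - 0\right) \left(-3\right)\right) \left(3 - -3\right) = \left(31 + \left(5 + 0\right) \left(-3\right)\right) \left(3 + 3\right) = \left(31 + 5 \left(-3\right)\right) 6 = \left(31 - 15\right) 6 = 16 \cdot 6 = 96$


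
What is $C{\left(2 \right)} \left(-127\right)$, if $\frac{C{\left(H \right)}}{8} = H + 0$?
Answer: $-2032$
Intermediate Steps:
$C{\left(H \right)} = 8 H$ ($C{\left(H \right)} = 8 \left(H + 0\right) = 8 H$)
$C{\left(2 \right)} \left(-127\right) = 8 \cdot 2 \left(-127\right) = 16 \left(-127\right) = -2032$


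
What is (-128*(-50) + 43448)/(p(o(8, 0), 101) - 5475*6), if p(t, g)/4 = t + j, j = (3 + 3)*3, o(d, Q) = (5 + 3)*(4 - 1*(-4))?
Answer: -24924/16261 ≈ -1.5327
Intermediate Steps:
o(d, Q) = 64 (o(d, Q) = 8*(4 + 4) = 8*8 = 64)
j = 18 (j = 6*3 = 18)
p(t, g) = 72 + 4*t (p(t, g) = 4*(t + 18) = 4*(18 + t) = 72 + 4*t)
(-128*(-50) + 43448)/(p(o(8, 0), 101) - 5475*6) = (-128*(-50) + 43448)/((72 + 4*64) - 5475*6) = (6400 + 43448)/((72 + 256) - 32850) = 49848/(328 - 32850) = 49848/(-32522) = 49848*(-1/32522) = -24924/16261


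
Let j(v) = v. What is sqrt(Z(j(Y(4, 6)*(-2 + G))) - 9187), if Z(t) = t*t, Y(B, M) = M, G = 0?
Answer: I*sqrt(9043) ≈ 95.095*I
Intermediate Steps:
Z(t) = t**2
sqrt(Z(j(Y(4, 6)*(-2 + G))) - 9187) = sqrt((6*(-2 + 0))**2 - 9187) = sqrt((6*(-2))**2 - 9187) = sqrt((-12)**2 - 9187) = sqrt(144 - 9187) = sqrt(-9043) = I*sqrt(9043)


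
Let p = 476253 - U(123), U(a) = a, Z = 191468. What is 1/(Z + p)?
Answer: 1/667598 ≈ 1.4979e-6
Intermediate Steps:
p = 476130 (p = 476253 - 1*123 = 476253 - 123 = 476130)
1/(Z + p) = 1/(191468 + 476130) = 1/667598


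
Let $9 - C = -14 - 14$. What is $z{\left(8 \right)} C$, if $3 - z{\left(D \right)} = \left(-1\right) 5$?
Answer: $296$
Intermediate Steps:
$z{\left(D \right)} = 8$ ($z{\left(D \right)} = 3 - \left(-1\right) 5 = 3 - -5 = 3 + 5 = 8$)
$C = 37$ ($C = 9 - \left(-14 - 14\right) = 9 - -28 = 9 + 28 = 37$)
$z{\left(8 \right)} C = 8 \cdot 37 = 296$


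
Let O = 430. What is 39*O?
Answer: 16770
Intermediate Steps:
39*O = 39*430 = 16770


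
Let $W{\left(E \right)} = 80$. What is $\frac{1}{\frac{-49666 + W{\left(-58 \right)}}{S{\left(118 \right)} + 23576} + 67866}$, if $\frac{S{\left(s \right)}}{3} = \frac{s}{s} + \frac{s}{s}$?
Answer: $\frac{11791}{800183213} \approx 1.4735 \cdot 10^{-5}$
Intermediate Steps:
$S{\left(s \right)} = 6$ ($S{\left(s \right)} = 3 \left(\frac{s}{s} + \frac{s}{s}\right) = 3 \left(1 + 1\right) = 3 \cdot 2 = 6$)
$\frac{1}{\frac{-49666 + W{\left(-58 \right)}}{S{\left(118 \right)} + 23576} + 67866} = \frac{1}{\frac{-49666 + 80}{6 + 23576} + 67866} = \frac{1}{- \frac{49586}{23582} + 67866} = \frac{1}{\left(-49586\right) \frac{1}{23582} + 67866} = \frac{1}{- \frac{24793}{11791} + 67866} = \frac{1}{\frac{800183213}{11791}} = \frac{11791}{800183213}$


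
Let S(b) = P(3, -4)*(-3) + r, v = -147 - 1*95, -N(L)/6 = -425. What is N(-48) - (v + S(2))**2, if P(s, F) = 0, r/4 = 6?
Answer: -44974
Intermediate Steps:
r = 24 (r = 4*6 = 24)
N(L) = 2550 (N(L) = -6*(-425) = 2550)
v = -242 (v = -147 - 95 = -242)
S(b) = 24 (S(b) = 0*(-3) + 24 = 0 + 24 = 24)
N(-48) - (v + S(2))**2 = 2550 - (-242 + 24)**2 = 2550 - 1*(-218)**2 = 2550 - 1*47524 = 2550 - 47524 = -44974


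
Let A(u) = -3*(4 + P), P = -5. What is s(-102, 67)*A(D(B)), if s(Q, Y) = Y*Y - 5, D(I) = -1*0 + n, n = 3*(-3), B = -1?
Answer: 13452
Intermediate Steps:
n = -9
D(I) = -9 (D(I) = -1*0 - 9 = 0 - 9 = -9)
s(Q, Y) = -5 + Y² (s(Q, Y) = Y² - 5 = -5 + Y²)
A(u) = 3 (A(u) = -3*(4 - 5) = -3*(-1) = 3)
s(-102, 67)*A(D(B)) = (-5 + 67²)*3 = (-5 + 4489)*3 = 4484*3 = 13452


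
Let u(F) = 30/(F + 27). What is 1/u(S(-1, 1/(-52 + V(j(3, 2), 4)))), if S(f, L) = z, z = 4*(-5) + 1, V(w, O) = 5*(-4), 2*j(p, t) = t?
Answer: 4/15 ≈ 0.26667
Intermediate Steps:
j(p, t) = t/2
V(w, O) = -20
z = -19 (z = -20 + 1 = -19)
S(f, L) = -19
u(F) = 30/(27 + F)
1/u(S(-1, 1/(-52 + V(j(3, 2), 4)))) = 1/(30/(27 - 19)) = 1/(30/8) = 1/(30*(1/8)) = 1/(15/4) = 4/15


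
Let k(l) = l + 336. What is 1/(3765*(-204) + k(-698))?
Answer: -1/768422 ≈ -1.3014e-6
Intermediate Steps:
k(l) = 336 + l
1/(3765*(-204) + k(-698)) = 1/(3765*(-204) + (336 - 698)) = 1/(-768060 - 362) = 1/(-768422) = -1/768422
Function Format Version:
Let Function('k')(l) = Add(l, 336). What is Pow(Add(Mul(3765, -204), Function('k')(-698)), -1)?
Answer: Rational(-1, 768422) ≈ -1.3014e-6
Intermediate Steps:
Function('k')(l) = Add(336, l)
Pow(Add(Mul(3765, -204), Function('k')(-698)), -1) = Pow(Add(Mul(3765, -204), Add(336, -698)), -1) = Pow(Add(-768060, -362), -1) = Pow(-768422, -1) = Rational(-1, 768422)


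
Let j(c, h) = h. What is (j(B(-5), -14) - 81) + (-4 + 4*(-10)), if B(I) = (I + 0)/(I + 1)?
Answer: -139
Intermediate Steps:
B(I) = I/(1 + I)
(j(B(-5), -14) - 81) + (-4 + 4*(-10)) = (-14 - 81) + (-4 + 4*(-10)) = -95 + (-4 - 40) = -95 - 44 = -139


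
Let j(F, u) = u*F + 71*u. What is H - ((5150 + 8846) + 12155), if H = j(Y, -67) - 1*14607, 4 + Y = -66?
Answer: -40825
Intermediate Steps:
Y = -70 (Y = -4 - 66 = -70)
j(F, u) = 71*u + F*u (j(F, u) = F*u + 71*u = 71*u + F*u)
H = -14674 (H = -67*(71 - 70) - 1*14607 = -67*1 - 14607 = -67 - 14607 = -14674)
H - ((5150 + 8846) + 12155) = -14674 - ((5150 + 8846) + 12155) = -14674 - (13996 + 12155) = -14674 - 1*26151 = -14674 - 26151 = -40825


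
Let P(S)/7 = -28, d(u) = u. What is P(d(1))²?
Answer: 38416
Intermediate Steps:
P(S) = -196 (P(S) = 7*(-28) = -196)
P(d(1))² = (-196)² = 38416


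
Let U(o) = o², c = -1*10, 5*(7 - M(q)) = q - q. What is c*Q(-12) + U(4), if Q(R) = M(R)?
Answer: -54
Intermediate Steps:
M(q) = 7 (M(q) = 7 - (q - q)/5 = 7 - ⅕*0 = 7 + 0 = 7)
Q(R) = 7
c = -10
c*Q(-12) + U(4) = -10*7 + 4² = -70 + 16 = -54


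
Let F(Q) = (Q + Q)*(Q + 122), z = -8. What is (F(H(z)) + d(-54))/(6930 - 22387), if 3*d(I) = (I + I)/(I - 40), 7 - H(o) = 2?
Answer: -59708/726479 ≈ -0.082188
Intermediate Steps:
H(o) = 5 (H(o) = 7 - 1*2 = 7 - 2 = 5)
F(Q) = 2*Q*(122 + Q) (F(Q) = (2*Q)*(122 + Q) = 2*Q*(122 + Q))
d(I) = 2*I/(3*(-40 + I)) (d(I) = ((I + I)/(I - 40))/3 = ((2*I)/(-40 + I))/3 = (2*I/(-40 + I))/3 = 2*I/(3*(-40 + I)))
(F(H(z)) + d(-54))/(6930 - 22387) = (2*5*(122 + 5) + (2/3)*(-54)/(-40 - 54))/(6930 - 22387) = (2*5*127 + (2/3)*(-54)/(-94))/(-15457) = (1270 + (2/3)*(-54)*(-1/94))*(-1/15457) = (1270 + 18/47)*(-1/15457) = (59708/47)*(-1/15457) = -59708/726479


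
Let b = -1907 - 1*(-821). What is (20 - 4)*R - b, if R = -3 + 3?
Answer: 1086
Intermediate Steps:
R = 0
b = -1086 (b = -1907 + 821 = -1086)
(20 - 4)*R - b = (20 - 4)*0 - 1*(-1086) = 16*0 + 1086 = 0 + 1086 = 1086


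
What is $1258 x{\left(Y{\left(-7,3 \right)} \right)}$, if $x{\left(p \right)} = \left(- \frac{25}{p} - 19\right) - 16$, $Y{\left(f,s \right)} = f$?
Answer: $- \frac{276760}{7} \approx -39537.0$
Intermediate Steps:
$x{\left(p \right)} = -35 - \frac{25}{p}$ ($x{\left(p \right)} = \left(-19 - \frac{25}{p}\right) - 16 = -35 - \frac{25}{p}$)
$1258 x{\left(Y{\left(-7,3 \right)} \right)} = 1258 \left(-35 - \frac{25}{-7}\right) = 1258 \left(-35 - - \frac{25}{7}\right) = 1258 \left(-35 + \frac{25}{7}\right) = 1258 \left(- \frac{220}{7}\right) = - \frac{276760}{7}$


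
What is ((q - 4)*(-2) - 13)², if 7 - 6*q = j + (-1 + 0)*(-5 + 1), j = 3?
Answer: 25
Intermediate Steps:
q = 0 (q = 7/6 - (3 + (-1 + 0)*(-5 + 1))/6 = 7/6 - (3 - 1*(-4))/6 = 7/6 - (3 + 4)/6 = 7/6 - ⅙*7 = 7/6 - 7/6 = 0)
((q - 4)*(-2) - 13)² = ((0 - 4)*(-2) - 13)² = (-4*(-2) - 13)² = (8 - 13)² = (-5)² = 25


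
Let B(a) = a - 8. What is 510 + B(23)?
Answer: 525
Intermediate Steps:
B(a) = -8 + a
510 + B(23) = 510 + (-8 + 23) = 510 + 15 = 525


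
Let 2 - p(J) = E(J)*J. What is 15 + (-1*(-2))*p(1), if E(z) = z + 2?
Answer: 13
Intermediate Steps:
E(z) = 2 + z
p(J) = 2 - J*(2 + J) (p(J) = 2 - (2 + J)*J = 2 - J*(2 + J))
15 + (-1*(-2))*p(1) = 15 + (-1*(-2))*(2 - 1*1*(2 + 1)) = 15 + 2*(2 - 1*1*3) = 15 + 2*(2 - 3) = 15 + 2*(-1) = 15 - 2 = 13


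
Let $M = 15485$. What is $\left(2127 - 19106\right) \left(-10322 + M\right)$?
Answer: $-87662577$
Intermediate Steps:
$\left(2127 - 19106\right) \left(-10322 + M\right) = \left(2127 - 19106\right) \left(-10322 + 15485\right) = \left(-16979\right) 5163 = -87662577$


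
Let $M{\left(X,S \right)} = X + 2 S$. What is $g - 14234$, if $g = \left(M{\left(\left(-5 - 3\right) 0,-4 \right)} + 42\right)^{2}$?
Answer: $-13078$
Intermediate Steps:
$g = 1156$ ($g = \left(\left(\left(-5 - 3\right) 0 + 2 \left(-4\right)\right) + 42\right)^{2} = \left(\left(\left(-8\right) 0 - 8\right) + 42\right)^{2} = \left(\left(0 - 8\right) + 42\right)^{2} = \left(-8 + 42\right)^{2} = 34^{2} = 1156$)
$g - 14234 = 1156 - 14234 = -13078$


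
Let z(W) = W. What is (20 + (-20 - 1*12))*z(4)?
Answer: -48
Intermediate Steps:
(20 + (-20 - 1*12))*z(4) = (20 + (-20 - 1*12))*4 = (20 + (-20 - 12))*4 = (20 - 32)*4 = -12*4 = -48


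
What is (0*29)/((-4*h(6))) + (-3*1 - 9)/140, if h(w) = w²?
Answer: -3/35 ≈ -0.085714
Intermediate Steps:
(0*29)/((-4*h(6))) + (-3*1 - 9)/140 = (0*29)/((-4*6²)) + (-3*1 - 9)/140 = 0/((-4*36)) + (-3 - 9)*(1/140) = 0/(-144) - 12*1/140 = 0*(-1/144) - 3/35 = 0 - 3/35 = -3/35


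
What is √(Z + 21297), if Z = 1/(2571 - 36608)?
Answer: 2*√6168236093389/34037 ≈ 145.93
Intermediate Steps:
Z = -1/34037 (Z = 1/(-34037) = -1/34037 ≈ -2.9380e-5)
√(Z + 21297) = √(-1/34037 + 21297) = √(724885988/34037) = 2*√6168236093389/34037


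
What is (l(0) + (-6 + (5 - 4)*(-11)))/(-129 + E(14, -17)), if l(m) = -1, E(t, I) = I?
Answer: 9/73 ≈ 0.12329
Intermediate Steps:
(l(0) + (-6 + (5 - 4)*(-11)))/(-129 + E(14, -17)) = (-1 + (-6 + (5 - 4)*(-11)))/(-129 - 17) = (-1 + (-6 + 1*(-11)))/(-146) = (-1 + (-6 - 11))*(-1/146) = (-1 - 17)*(-1/146) = -18*(-1/146) = 9/73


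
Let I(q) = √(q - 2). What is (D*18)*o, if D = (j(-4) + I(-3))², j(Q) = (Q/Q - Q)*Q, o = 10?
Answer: 71100 - 7200*I*√5 ≈ 71100.0 - 16100.0*I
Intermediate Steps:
I(q) = √(-2 + q)
j(Q) = Q*(1 - Q) (j(Q) = (1 - Q)*Q = Q*(1 - Q))
D = (-20 + I*√5)² (D = (-4*(1 - 1*(-4)) + √(-2 - 3))² = (-4*(1 + 4) + √(-5))² = (-4*5 + I*√5)² = (-20 + I*√5)² ≈ 395.0 - 89.443*I)
(D*18)*o = ((20 - I*√5)²*18)*10 = (18*(20 - I*√5)²)*10 = 180*(20 - I*√5)²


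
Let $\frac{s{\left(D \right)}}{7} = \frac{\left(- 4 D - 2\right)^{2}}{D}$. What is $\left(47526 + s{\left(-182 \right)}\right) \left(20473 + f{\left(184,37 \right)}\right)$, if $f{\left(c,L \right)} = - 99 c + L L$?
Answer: $\frac{1284691800}{13} \approx 9.8822 \cdot 10^{7}$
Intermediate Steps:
$f{\left(c,L \right)} = L^{2} - 99 c$ ($f{\left(c,L \right)} = - 99 c + L^{2} = L^{2} - 99 c$)
$s{\left(D \right)} = \frac{7 \left(-2 - 4 D\right)^{2}}{D}$ ($s{\left(D \right)} = 7 \frac{\left(- 4 D - 2\right)^{2}}{D} = 7 \frac{\left(-2 - 4 D\right)^{2}}{D} = \frac{7 \left(-2 - 4 D\right)^{2}}{D}$)
$\left(47526 + s{\left(-182 \right)}\right) \left(20473 + f{\left(184,37 \right)}\right) = \left(47526 + \frac{28 \left(1 + 2 \left(-182\right)\right)^{2}}{-182}\right) \left(20473 + \left(37^{2} - 18216\right)\right) = \left(47526 + 28 \left(- \frac{1}{182}\right) \left(1 - 364\right)^{2}\right) \left(20473 + \left(1369 - 18216\right)\right) = \left(47526 + 28 \left(- \frac{1}{182}\right) \left(-363\right)^{2}\right) \left(20473 - 16847\right) = \left(47526 + 28 \left(- \frac{1}{182}\right) 131769\right) 3626 = \left(47526 - \frac{263538}{13}\right) 3626 = \frac{354300}{13} \cdot 3626 = \frac{1284691800}{13}$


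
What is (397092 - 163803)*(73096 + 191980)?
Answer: 61839314964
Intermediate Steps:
(397092 - 163803)*(73096 + 191980) = 233289*265076 = 61839314964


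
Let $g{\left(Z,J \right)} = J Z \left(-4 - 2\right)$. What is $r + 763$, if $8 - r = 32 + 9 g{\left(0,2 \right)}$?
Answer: $739$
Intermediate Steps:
$g{\left(Z,J \right)} = - 6 J Z$ ($g{\left(Z,J \right)} = J Z \left(-6\right) = - 6 J Z$)
$r = -24$ ($r = 8 - \left(32 + 9 \left(\left(-6\right) 2 \cdot 0\right)\right) = 8 - \left(32 + 9 \cdot 0\right) = 8 - \left(32 + 0\right) = 8 - 32 = -24$)
$r + 763 = -24 + 763 = 739$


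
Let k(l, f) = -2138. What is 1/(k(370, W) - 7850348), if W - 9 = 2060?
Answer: -1/7852486 ≈ -1.2735e-7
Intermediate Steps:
W = 2069 (W = 9 + 2060 = 2069)
1/(k(370, W) - 7850348) = 1/(-2138 - 7850348) = 1/(-7852486) = -1/7852486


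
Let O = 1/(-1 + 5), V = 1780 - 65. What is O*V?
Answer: 1715/4 ≈ 428.75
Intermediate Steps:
V = 1715
O = ¼ (O = 1/4 = ¼ ≈ 0.25000)
O*V = (¼)*1715 = 1715/4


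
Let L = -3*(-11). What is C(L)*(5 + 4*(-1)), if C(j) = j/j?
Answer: 1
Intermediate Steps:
L = 33
C(j) = 1
C(L)*(5 + 4*(-1)) = 1*(5 + 4*(-1)) = 1*(5 - 4) = 1*1 = 1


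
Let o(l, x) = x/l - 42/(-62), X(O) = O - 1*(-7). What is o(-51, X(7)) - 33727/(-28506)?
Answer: 7942301/5007554 ≈ 1.5861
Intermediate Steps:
X(O) = 7 + O (X(O) = O + 7 = 7 + O)
o(l, x) = 21/31 + x/l (o(l, x) = x/l - 42*(-1/62) = x/l + 21/31 = 21/31 + x/l)
o(-51, X(7)) - 33727/(-28506) = (21/31 + (7 + 7)/(-51)) - 33727/(-28506) = (21/31 + 14*(-1/51)) - 33727*(-1/28506) = (21/31 - 14/51) + 33727/28506 = 637/1581 + 33727/28506 = 7942301/5007554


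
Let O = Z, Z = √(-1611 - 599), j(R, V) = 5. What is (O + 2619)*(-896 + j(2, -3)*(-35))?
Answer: -2804949 - 1071*I*√2210 ≈ -2.8049e+6 - 50348.0*I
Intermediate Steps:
Z = I*√2210 (Z = √(-2210) = I*√2210 ≈ 47.011*I)
O = I*√2210 ≈ 47.011*I
(O + 2619)*(-896 + j(2, -3)*(-35)) = (I*√2210 + 2619)*(-896 + 5*(-35)) = (2619 + I*√2210)*(-896 - 175) = (2619 + I*√2210)*(-1071) = -2804949 - 1071*I*√2210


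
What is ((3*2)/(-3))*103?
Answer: -206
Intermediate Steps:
((3*2)/(-3))*103 = (6*(-⅓))*103 = -2*103 = -206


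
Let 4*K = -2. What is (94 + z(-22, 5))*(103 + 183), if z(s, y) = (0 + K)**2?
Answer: 53911/2 ≈ 26956.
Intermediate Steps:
K = -1/2 (K = (1/4)*(-2) = -1/2 ≈ -0.50000)
z(s, y) = 1/4 (z(s, y) = (0 - 1/2)**2 = (-1/2)**2 = 1/4)
(94 + z(-22, 5))*(103 + 183) = (94 + 1/4)*(103 + 183) = (377/4)*286 = 53911/2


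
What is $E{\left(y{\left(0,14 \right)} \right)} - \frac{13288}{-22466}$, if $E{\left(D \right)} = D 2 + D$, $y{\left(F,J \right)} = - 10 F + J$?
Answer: $\frac{478430}{11233} \approx 42.591$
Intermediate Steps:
$y{\left(F,J \right)} = J - 10 F$
$E{\left(D \right)} = 3 D$ ($E{\left(D \right)} = 2 D + D = 3 D$)
$E{\left(y{\left(0,14 \right)} \right)} - \frac{13288}{-22466} = 3 \left(14 - 0\right) - \frac{13288}{-22466} = 3 \left(14 + 0\right) - - \frac{6644}{11233} = 3 \cdot 14 + \frac{6644}{11233} = 42 + \frac{6644}{11233} = \frac{478430}{11233}$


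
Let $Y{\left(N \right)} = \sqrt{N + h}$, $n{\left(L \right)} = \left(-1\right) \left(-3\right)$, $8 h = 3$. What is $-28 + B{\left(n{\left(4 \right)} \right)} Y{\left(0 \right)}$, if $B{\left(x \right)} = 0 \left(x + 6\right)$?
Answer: $-28$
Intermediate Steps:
$h = \frac{3}{8}$ ($h = \frac{1}{8} \cdot 3 = \frac{3}{8} \approx 0.375$)
$n{\left(L \right)} = 3$
$B{\left(x \right)} = 0$ ($B{\left(x \right)} = 0 \left(6 + x\right) = 0$)
$Y{\left(N \right)} = \sqrt{\frac{3}{8} + N}$ ($Y{\left(N \right)} = \sqrt{N + \frac{3}{8}} = \sqrt{\frac{3}{8} + N}$)
$-28 + B{\left(n{\left(4 \right)} \right)} Y{\left(0 \right)} = -28 + 0 \frac{\sqrt{6 + 16 \cdot 0}}{4} = -28 + 0 \frac{\sqrt{6 + 0}}{4} = -28 + 0 \frac{\sqrt{6}}{4} = -28 + 0 = -28$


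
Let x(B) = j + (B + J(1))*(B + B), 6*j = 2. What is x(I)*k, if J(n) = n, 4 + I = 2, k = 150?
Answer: 650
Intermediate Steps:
I = -2 (I = -4 + 2 = -2)
j = ⅓ (j = (⅙)*2 = ⅓ ≈ 0.33333)
x(B) = ⅓ + 2*B*(1 + B) (x(B) = ⅓ + (B + 1)*(B + B) = ⅓ + (1 + B)*(2*B) = ⅓ + 2*B*(1 + B))
x(I)*k = (⅓ + 2*(-2) + 2*(-2)²)*150 = (⅓ - 4 + 2*4)*150 = (⅓ - 4 + 8)*150 = (13/3)*150 = 650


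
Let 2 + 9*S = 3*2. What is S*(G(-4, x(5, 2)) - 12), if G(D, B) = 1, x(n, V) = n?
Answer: -44/9 ≈ -4.8889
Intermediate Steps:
S = 4/9 (S = -2/9 + (3*2)/9 = -2/9 + (⅑)*6 = -2/9 + ⅔ = 4/9 ≈ 0.44444)
S*(G(-4, x(5, 2)) - 12) = 4*(1 - 12)/9 = (4/9)*(-11) = -44/9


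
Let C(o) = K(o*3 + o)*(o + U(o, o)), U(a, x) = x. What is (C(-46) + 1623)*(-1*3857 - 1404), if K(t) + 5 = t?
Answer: -100016871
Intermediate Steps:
K(t) = -5 + t
C(o) = 2*o*(-5 + 4*o) (C(o) = (-5 + (o*3 + o))*(o + o) = (-5 + (3*o + o))*(2*o) = (-5 + 4*o)*(2*o) = 2*o*(-5 + 4*o))
(C(-46) + 1623)*(-1*3857 - 1404) = (2*(-46)*(-5 + 4*(-46)) + 1623)*(-1*3857 - 1404) = (2*(-46)*(-5 - 184) + 1623)*(-3857 - 1404) = (2*(-46)*(-189) + 1623)*(-5261) = (17388 + 1623)*(-5261) = 19011*(-5261) = -100016871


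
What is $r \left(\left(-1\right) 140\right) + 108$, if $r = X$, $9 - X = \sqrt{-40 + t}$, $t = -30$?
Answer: $-1152 + 140 i \sqrt{70} \approx -1152.0 + 1171.3 i$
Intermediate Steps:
$X = 9 - i \sqrt{70}$ ($X = 9 - \sqrt{-40 - 30} = 9 - \sqrt{-70} = 9 - i \sqrt{70} \approx 9.0 - 8.3666 i$)
$r = 9 - i \sqrt{70} \approx 9.0 - 8.3666 i$
$r \left(\left(-1\right) 140\right) + 108 = \left(9 - i \sqrt{70}\right) \left(\left(-1\right) 140\right) + 108 = \left(9 - i \sqrt{70}\right) \left(-140\right) + 108 = \left(-1260 + 140 i \sqrt{70}\right) + 108 = -1152 + 140 i \sqrt{70}$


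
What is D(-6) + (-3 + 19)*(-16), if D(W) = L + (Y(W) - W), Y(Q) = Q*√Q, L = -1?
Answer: -251 - 6*I*√6 ≈ -251.0 - 14.697*I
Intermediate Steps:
Y(Q) = Q^(3/2)
D(W) = -1 + W^(3/2) - W (D(W) = -1 + (W^(3/2) - W) = -1 + W^(3/2) - W)
D(-6) + (-3 + 19)*(-16) = (-1 + (-6)^(3/2) - 1*(-6)) + (-3 + 19)*(-16) = (-1 - 6*I*√6 + 6) + 16*(-16) = (5 - 6*I*√6) - 256 = -251 - 6*I*√6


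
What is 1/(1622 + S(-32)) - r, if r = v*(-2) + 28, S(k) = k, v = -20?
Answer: -108119/1590 ≈ -67.999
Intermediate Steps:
r = 68 (r = -20*(-2) + 28 = 40 + 28 = 68)
1/(1622 + S(-32)) - r = 1/(1622 - 32) - 1*68 = 1/1590 - 68 = -108119/1590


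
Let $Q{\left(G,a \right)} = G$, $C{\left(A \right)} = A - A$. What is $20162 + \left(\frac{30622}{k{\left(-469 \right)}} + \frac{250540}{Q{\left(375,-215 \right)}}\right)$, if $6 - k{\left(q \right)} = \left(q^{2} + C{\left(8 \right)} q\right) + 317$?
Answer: $\frac{19117744307}{917800} \approx 20830.0$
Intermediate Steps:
$C{\left(A \right)} = 0$
$k{\left(q \right)} = -311 - q^{2}$ ($k{\left(q \right)} = 6 - \left(\left(q^{2} + 0 q\right) + 317\right) = 6 - \left(\left(q^{2} + 0\right) + 317\right) = 6 - \left(q^{2} + 317\right) = 6 - \left(317 + q^{2}\right) = -311 - q^{2}$)
$20162 + \left(\frac{30622}{k{\left(-469 \right)}} + \frac{250540}{Q{\left(375,-215 \right)}}\right) = 20162 + \left(\frac{30622}{-311 - \left(-469\right)^{2}} + \frac{250540}{375}\right) = 20162 + \left(\frac{30622}{-311 - 219961} + 250540 \cdot \frac{1}{375}\right) = 20162 + \left(\frac{30622}{-311 - 219961} + \frac{50108}{75}\right) = 20162 + \left(\frac{30622}{-220272} + \frac{50108}{75}\right) = 20162 + \left(30622 \left(- \frac{1}{220272}\right) + \frac{50108}{75}\right) = 20162 + \left(- \frac{15311}{110136} + \frac{50108}{75}\right) = 20162 + \frac{613060707}{917800} = \frac{19117744307}{917800}$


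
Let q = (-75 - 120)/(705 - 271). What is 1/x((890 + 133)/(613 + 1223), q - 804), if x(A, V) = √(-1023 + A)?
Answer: -6*I*√10637495/625735 ≈ -0.031274*I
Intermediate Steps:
q = -195/434 ≈ -0.44931
1/x((890 + 133)/(613 + 1223), q - 804) = 1/(√(-1023 + (890 + 133)/(613 + 1223))) = 1/(√(-1023 + 1023/1836)) = 1/(√(-1023 + 1023*(1/1836))) = 1/(√(-1023 + 341/612)) = 1/(√(-625735/612)) = 1/(I*√10637495/102) = -6*I*√10637495/625735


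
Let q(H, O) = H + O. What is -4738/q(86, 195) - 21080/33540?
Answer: -8241800/471237 ≈ -17.490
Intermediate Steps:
-4738/q(86, 195) - 21080/33540 = -4738/(86 + 195) - 21080/33540 = -4738/281 - 21080*1/33540 = -4738*1/281 - 1054/1677 = -4738/281 - 1054/1677 = -8241800/471237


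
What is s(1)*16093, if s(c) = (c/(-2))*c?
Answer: -16093/2 ≈ -8046.5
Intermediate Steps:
s(c) = -c**2/2 (s(c) = (c*(-1/2))*c = (-c/2)*c = -c**2/2)
s(1)*16093 = -1/2*1**2*16093 = -1/2*1*16093 = -1/2*16093 = -16093/2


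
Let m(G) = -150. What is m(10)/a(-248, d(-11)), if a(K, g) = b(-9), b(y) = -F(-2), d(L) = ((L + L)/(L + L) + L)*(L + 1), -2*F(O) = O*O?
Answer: -75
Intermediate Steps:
F(O) = -O²/2 (F(O) = -O*O/2 = -O²/2)
d(L) = (1 + L)² (d(L) = ((2*L)/((2*L)) + L)*(1 + L) = ((2*L)*(1/(2*L)) + L)*(1 + L) = (1 + L)*(1 + L) = (1 + L)²)
b(y) = 2 (b(y) = -(-1)*(-2)²/2 = -(-1)*4/2 = -1*(-2) = 2)
a(K, g) = 2
m(10)/a(-248, d(-11)) = -150/2 = -150*½ = -75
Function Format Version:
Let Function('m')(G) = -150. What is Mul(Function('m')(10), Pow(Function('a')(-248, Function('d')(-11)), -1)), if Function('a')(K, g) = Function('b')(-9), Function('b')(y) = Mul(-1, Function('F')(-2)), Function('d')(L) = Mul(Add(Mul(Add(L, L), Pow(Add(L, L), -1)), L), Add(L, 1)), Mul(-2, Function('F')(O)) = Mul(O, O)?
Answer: -75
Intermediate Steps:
Function('F')(O) = Mul(Rational(-1, 2), Pow(O, 2)) (Function('F')(O) = Mul(Rational(-1, 2), Mul(O, O)) = Mul(Rational(-1, 2), Pow(O, 2)))
Function('d')(L) = Pow(Add(1, L), 2) (Function('d')(L) = Mul(Add(Mul(Mul(2, L), Pow(Mul(2, L), -1)), L), Add(1, L)) = Mul(Add(Mul(Mul(2, L), Mul(Rational(1, 2), Pow(L, -1))), L), Add(1, L)) = Mul(Add(1, L), Add(1, L)) = Pow(Add(1, L), 2))
Function('b')(y) = 2 (Function('b')(y) = Mul(-1, Mul(Rational(-1, 2), Pow(-2, 2))) = Mul(-1, Mul(Rational(-1, 2), 4)) = Mul(-1, -2) = 2)
Function('a')(K, g) = 2
Mul(Function('m')(10), Pow(Function('a')(-248, Function('d')(-11)), -1)) = Mul(-150, Pow(2, -1)) = Mul(-150, Rational(1, 2)) = -75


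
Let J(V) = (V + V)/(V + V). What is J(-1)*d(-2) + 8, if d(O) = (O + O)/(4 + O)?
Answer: 6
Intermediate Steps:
d(O) = 2*O/(4 + O) (d(O) = (2*O)/(4 + O) = 2*O/(4 + O))
J(V) = 1 (J(V) = (2*V)/((2*V)) = (2*V)*(1/(2*V)) = 1)
J(-1)*d(-2) + 8 = 1*(2*(-2)/(4 - 2)) + 8 = 1*(2*(-2)/2) + 8 = 1*(2*(-2)*(½)) + 8 = 1*(-2) + 8 = -2 + 8 = 6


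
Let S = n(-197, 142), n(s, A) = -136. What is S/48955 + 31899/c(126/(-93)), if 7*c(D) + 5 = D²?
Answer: -10504988184791/148872155 ≈ -70564.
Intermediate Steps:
S = -136
c(D) = -5/7 + D²/7
S/48955 + 31899/c(126/(-93)) = -136/48955 + 31899/(-5/7 + (126/(-93))²/7) = -136*1/48955 + 31899/(-5/7 + (126*(-1/93))²/7) = -136/48955 + 31899/(-5/7 + (-42/31)²/7) = -136/48955 + 31899/(-5/7 + (⅐)*(1764/961)) = -136/48955 + 31899/(-5/7 + 252/961) = -136/48955 + 31899/(-3041/6727) = -136/48955 + 31899*(-6727/3041) = -136/48955 - 214584573/3041 = -10504988184791/148872155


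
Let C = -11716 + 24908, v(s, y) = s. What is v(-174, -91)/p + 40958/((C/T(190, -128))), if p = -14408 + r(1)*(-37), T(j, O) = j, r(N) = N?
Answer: 9367797859/15879870 ≈ 589.92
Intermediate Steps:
C = 13192
p = -14445 (p = -14408 + 1*(-37) = -14408 - 37 = -14445)
v(-174, -91)/p + 40958/((C/T(190, -128))) = -174/(-14445) + 40958/((13192/190)) = -174*(-1/14445) + 40958/((13192*(1/190))) = 58/4815 + 40958/(6596/95) = 58/4815 + 40958*(95/6596) = 58/4815 + 1945505/3298 = 9367797859/15879870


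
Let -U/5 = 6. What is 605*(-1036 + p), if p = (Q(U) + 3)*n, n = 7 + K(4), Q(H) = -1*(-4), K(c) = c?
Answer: -580195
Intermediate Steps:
U = -30 (U = -5*6 = -30)
Q(H) = 4
n = 11 (n = 7 + 4 = 11)
p = 77 (p = (4 + 3)*11 = 7*11 = 77)
605*(-1036 + p) = 605*(-1036 + 77) = 605*(-959) = -580195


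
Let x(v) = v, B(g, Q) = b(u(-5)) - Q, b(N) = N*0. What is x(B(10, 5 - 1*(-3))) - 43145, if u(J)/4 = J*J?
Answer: -43153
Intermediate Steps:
u(J) = 4*J² (u(J) = 4*(J*J) = 4*J²)
b(N) = 0
B(g, Q) = -Q (B(g, Q) = 0 - Q = -Q)
x(B(10, 5 - 1*(-3))) - 43145 = -(5 - 1*(-3)) - 43145 = -(5 + 3) - 43145 = -1*8 - 43145 = -8 - 43145 = -43153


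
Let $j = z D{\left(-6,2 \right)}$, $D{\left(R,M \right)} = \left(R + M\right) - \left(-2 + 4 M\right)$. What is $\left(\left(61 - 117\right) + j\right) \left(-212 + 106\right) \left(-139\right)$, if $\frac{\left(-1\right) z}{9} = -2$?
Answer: $-3477224$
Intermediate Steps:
$z = 18$ ($z = \left(-9\right) \left(-2\right) = 18$)
$D{\left(R,M \right)} = 2 + R - 3 M$ ($D{\left(R,M \right)} = \left(M + R\right) - \left(-2 + 4 M\right) = 2 + R - 3 M$)
$j = -180$ ($j = 18 \left(2 - 6 - 6\right) = 18 \left(-10\right) = -180$)
$\left(\left(61 - 117\right) + j\right) \left(-212 + 106\right) \left(-139\right) = \left(\left(61 - 117\right) - 180\right) \left(-212 + 106\right) \left(-139\right) = \left(\left(61 - 117\right) - 180\right) \left(-106\right) \left(-139\right) = \left(-56 - 180\right) \left(-106\right) \left(-139\right) = \left(-236\right) \left(-106\right) \left(-139\right) = 25016 \left(-139\right) = -3477224$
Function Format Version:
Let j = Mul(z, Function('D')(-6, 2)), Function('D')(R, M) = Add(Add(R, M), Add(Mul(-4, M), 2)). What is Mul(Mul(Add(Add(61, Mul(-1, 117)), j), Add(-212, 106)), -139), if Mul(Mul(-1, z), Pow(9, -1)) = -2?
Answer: -3477224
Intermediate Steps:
z = 18 (z = Mul(-9, -2) = 18)
Function('D')(R, M) = Add(2, R, Mul(-3, M)) (Function('D')(R, M) = Add(Add(M, R), Add(2, Mul(-4, M))) = Add(2, R, Mul(-3, M)))
j = -180 (j = Mul(18, Add(2, -6, Mul(-3, 2))) = Mul(18, Add(2, -6, -6)) = Mul(18, -10) = -180)
Mul(Mul(Add(Add(61, Mul(-1, 117)), j), Add(-212, 106)), -139) = Mul(Mul(Add(Add(61, Mul(-1, 117)), -180), Add(-212, 106)), -139) = Mul(Mul(Add(Add(61, -117), -180), -106), -139) = Mul(Mul(Add(-56, -180), -106), -139) = Mul(Mul(-236, -106), -139) = Mul(25016, -139) = -3477224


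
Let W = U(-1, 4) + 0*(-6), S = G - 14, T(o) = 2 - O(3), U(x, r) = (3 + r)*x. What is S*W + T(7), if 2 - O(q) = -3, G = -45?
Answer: 410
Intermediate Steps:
U(x, r) = x*(3 + r)
O(q) = 5 (O(q) = 2 - 1*(-3) = 2 + 3 = 5)
T(o) = -3 (T(o) = 2 - 1*5 = 2 - 5 = -3)
S = -59 (S = -45 - 14 = -59)
W = -7 (W = -(3 + 4) + 0*(-6) = -1*7 + 0 = -7 + 0 = -7)
S*W + T(7) = -59*(-7) - 3 = 413 - 3 = 410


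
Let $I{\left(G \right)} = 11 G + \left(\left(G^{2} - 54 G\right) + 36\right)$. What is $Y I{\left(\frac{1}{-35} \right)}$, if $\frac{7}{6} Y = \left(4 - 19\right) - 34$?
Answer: $- \frac{273636}{175} \approx -1563.6$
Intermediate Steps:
$I{\left(G \right)} = 36 + G^{2} - 43 G$ ($I{\left(G \right)} = 11 G + \left(36 + G^{2} - 54 G\right) = 36 + G^{2} - 43 G$)
$Y = -42$ ($Y = \frac{6 \left(\left(4 - 19\right) - 34\right)}{7} = \frac{6 \left(-15 - 34\right)}{7} = \frac{6}{7} \left(-49\right) = -42$)
$Y I{\left(\frac{1}{-35} \right)} = - 42 \left(36 + \left(\frac{1}{-35}\right)^{2} - \frac{43}{-35}\right) = - 42 \left(36 + \left(- \frac{1}{35}\right)^{2} - - \frac{43}{35}\right) = - 42 \left(36 + \frac{1}{1225} + \frac{43}{35}\right) = \left(-42\right) \frac{45606}{1225} = - \frac{273636}{175}$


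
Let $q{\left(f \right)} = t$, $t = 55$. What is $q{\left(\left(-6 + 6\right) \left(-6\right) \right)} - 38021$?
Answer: $-37966$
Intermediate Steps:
$q{\left(f \right)} = 55$
$q{\left(\left(-6 + 6\right) \left(-6\right) \right)} - 38021 = 55 - 38021 = -37966$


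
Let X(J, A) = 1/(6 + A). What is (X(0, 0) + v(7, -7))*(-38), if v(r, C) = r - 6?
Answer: -133/3 ≈ -44.333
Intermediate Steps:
v(r, C) = -6 + r
(X(0, 0) + v(7, -7))*(-38) = (1/(6 + 0) + (-6 + 7))*(-38) = (1/6 + 1)*(-38) = (7/6)*(-38) = -133/3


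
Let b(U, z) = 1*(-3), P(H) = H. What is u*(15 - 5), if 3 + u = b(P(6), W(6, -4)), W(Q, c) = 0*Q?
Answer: -60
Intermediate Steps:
W(Q, c) = 0
b(U, z) = -3
u = -6 (u = -3 - 3 = -6)
u*(15 - 5) = -6*(15 - 5) = -6*10 = -60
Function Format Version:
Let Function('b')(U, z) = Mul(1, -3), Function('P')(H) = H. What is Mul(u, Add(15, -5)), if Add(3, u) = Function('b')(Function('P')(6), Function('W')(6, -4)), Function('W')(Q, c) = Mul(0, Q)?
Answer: -60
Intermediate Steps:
Function('W')(Q, c) = 0
Function('b')(U, z) = -3
u = -6 (u = Add(-3, -3) = -6)
Mul(u, Add(15, -5)) = Mul(-6, Add(15, -5)) = Mul(-6, 10) = -60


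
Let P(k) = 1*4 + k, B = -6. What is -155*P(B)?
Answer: 310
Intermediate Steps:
P(k) = 4 + k
-155*P(B) = -155*(4 - 6) = -155*(-2) = 310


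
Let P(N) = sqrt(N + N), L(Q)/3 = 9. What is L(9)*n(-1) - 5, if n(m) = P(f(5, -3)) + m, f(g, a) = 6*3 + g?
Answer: -32 + 27*sqrt(46) ≈ 151.12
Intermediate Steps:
L(Q) = 27 (L(Q) = 3*9 = 27)
f(g, a) = 18 + g
P(N) = sqrt(2)*sqrt(N) (P(N) = sqrt(2*N) = sqrt(2)*sqrt(N))
n(m) = m + sqrt(46) (n(m) = sqrt(2)*sqrt(18 + 5) + m = sqrt(2)*sqrt(23) + m = sqrt(46) + m = m + sqrt(46))
L(9)*n(-1) - 5 = 27*(-1 + sqrt(46)) - 5 = (-27 + 27*sqrt(46)) - 5 = -32 + 27*sqrt(46)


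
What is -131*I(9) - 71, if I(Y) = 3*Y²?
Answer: -31904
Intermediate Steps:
-131*I(9) - 71 = -393*9² - 71 = -393*81 - 71 = -131*243 - 71 = -31833 - 71 = -31904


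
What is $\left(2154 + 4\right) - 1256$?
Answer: $902$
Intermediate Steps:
$\left(2154 + 4\right) - 1256 = 2158 - 1256 = 902$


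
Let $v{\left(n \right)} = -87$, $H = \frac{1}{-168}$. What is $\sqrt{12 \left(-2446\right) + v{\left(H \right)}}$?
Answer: $3 i \sqrt{3271} \approx 171.58 i$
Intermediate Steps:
$H = - \frac{1}{168} \approx -0.0059524$
$\sqrt{12 \left(-2446\right) + v{\left(H \right)}} = \sqrt{12 \left(-2446\right) - 87} = \sqrt{-29352 - 87} = \sqrt{-29439} = 3 i \sqrt{3271}$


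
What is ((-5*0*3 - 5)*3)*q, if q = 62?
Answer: -930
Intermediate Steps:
((-5*0*3 - 5)*3)*q = ((-5*0*3 - 5)*3)*62 = ((0*3 - 5)*3)*62 = ((0 - 5)*3)*62 = -5*3*62 = -15*62 = -930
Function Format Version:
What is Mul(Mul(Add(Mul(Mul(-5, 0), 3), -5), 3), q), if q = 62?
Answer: -930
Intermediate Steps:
Mul(Mul(Add(Mul(Mul(-5, 0), 3), -5), 3), q) = Mul(Mul(Add(Mul(Mul(-5, 0), 3), -5), 3), 62) = Mul(Mul(Add(Mul(0, 3), -5), 3), 62) = Mul(Mul(Add(0, -5), 3), 62) = Mul(Mul(-5, 3), 62) = Mul(-15, 62) = -930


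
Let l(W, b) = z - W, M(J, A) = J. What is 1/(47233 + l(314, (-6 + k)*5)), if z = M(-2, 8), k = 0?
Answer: 1/46917 ≈ 2.1314e-5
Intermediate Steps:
z = -2
l(W, b) = -2 - W
1/(47233 + l(314, (-6 + k)*5)) = 1/(47233 + (-2 - 1*314)) = 1/(47233 + (-2 - 314)) = 1/(47233 - 316) = 1/46917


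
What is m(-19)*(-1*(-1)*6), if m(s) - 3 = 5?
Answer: 48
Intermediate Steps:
m(s) = 8 (m(s) = 3 + 5 = 8)
m(-19)*(-1*(-1)*6) = 8*(-1*(-1)*6) = 8*(1*6) = 8*6 = 48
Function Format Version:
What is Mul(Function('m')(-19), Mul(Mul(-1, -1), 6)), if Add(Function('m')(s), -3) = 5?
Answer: 48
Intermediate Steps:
Function('m')(s) = 8 (Function('m')(s) = Add(3, 5) = 8)
Mul(Function('m')(-19), Mul(Mul(-1, -1), 6)) = Mul(8, Mul(Mul(-1, -1), 6)) = Mul(8, Mul(1, 6)) = Mul(8, 6) = 48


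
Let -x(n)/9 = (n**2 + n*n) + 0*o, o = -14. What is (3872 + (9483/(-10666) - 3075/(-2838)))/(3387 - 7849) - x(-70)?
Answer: 992719613290319/11255435158 ≈ 88199.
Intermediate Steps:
x(n) = -18*n**2 (x(n) = -9*((n**2 + n*n) + 0*(-14)) = -9*((n**2 + n**2) + 0) = -9*(2*n**2 + 0) = -18*n**2)
(3872 + (9483/(-10666) - 3075/(-2838)))/(3387 - 7849) - x(-70) = (3872 + (9483/(-10666) - 3075/(-2838)))/(3387 - 7849) - (-18)*(-70)**2 = (3872 + (9483*(-1/10666) - 3075*(-1/2838)))/(-4462) - (-18)*4900 = (3872 + (-9483/10666 + 1025/946))*(-1/4462) - 1*(-88200) = (3872 + 490433/2522509)*(-1/4462) + 88200 = (9767645281/2522509)*(-1/4462) + 88200 = -9767645281/11255435158 + 88200 = 992719613290319/11255435158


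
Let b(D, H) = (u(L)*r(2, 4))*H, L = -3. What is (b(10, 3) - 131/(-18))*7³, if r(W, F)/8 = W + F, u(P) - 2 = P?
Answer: -844123/18 ≈ -46896.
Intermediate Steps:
u(P) = 2 + P
r(W, F) = 8*F + 8*W (r(W, F) = 8*(W + F) = 8*(F + W) = 8*F + 8*W)
b(D, H) = -48*H (b(D, H) = ((2 - 3)*(8*4 + 8*2))*H = (-(32 + 16))*H = (-1*48)*H = -48*H)
(b(10, 3) - 131/(-18))*7³ = (-48*3 - 131/(-18))*7³ = (-144 - 131*(-1/18))*343 = (-144 + 131/18)*343 = -2461/18*343 = -844123/18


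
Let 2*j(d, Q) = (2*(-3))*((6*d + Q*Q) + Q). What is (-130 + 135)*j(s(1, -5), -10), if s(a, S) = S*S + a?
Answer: -3690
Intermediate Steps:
s(a, S) = a + S**2 (s(a, S) = S**2 + a = a + S**2)
j(d, Q) = -18*d - 3*Q - 3*Q**2 (j(d, Q) = ((2*(-3))*((6*d + Q*Q) + Q))/2 = (-6*((6*d + Q**2) + Q))/2 = (-6*((Q**2 + 6*d) + Q))/2 = (-6*(Q + Q**2 + 6*d))/2 = (-36*d - 6*Q - 6*Q**2)/2 = -18*d - 3*Q - 3*Q**2)
(-130 + 135)*j(s(1, -5), -10) = (-130 + 135)*(-18*(1 + (-5)**2) - 3*(-10) - 3*(-10)**2) = 5*(-18*(1 + 25) + 30 - 3*100) = 5*(-18*26 + 30 - 300) = 5*(-468 + 30 - 300) = 5*(-738) = -3690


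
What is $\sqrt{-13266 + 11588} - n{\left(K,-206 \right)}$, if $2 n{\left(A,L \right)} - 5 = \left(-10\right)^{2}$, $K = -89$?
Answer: $- \frac{105}{2} + i \sqrt{1678} \approx -52.5 + 40.963 i$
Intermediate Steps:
$n{\left(A,L \right)} = \frac{105}{2}$ ($n{\left(A,L \right)} = \frac{5}{2} + \frac{\left(-10\right)^{2}}{2} = \frac{5}{2} + \frac{1}{2} \cdot 100 = \frac{5}{2} + 50 = \frac{105}{2}$)
$\sqrt{-13266 + 11588} - n{\left(K,-206 \right)} = \sqrt{-13266 + 11588} - \frac{105}{2} = \sqrt{-1678} - \frac{105}{2} = i \sqrt{1678} - \frac{105}{2} = - \frac{105}{2} + i \sqrt{1678}$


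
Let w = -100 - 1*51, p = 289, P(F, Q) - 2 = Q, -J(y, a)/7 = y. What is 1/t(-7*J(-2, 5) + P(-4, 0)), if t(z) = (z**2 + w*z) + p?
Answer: 1/24001 ≈ 4.1665e-5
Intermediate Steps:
J(y, a) = -7*y
P(F, Q) = 2 + Q
w = -151 (w = -100 - 51 = -151)
t(z) = 289 + z**2 - 151*z (t(z) = (z**2 - 151*z) + 289 = 289 + z**2 - 151*z)
1/t(-7*J(-2, 5) + P(-4, 0)) = 1/(289 + (-(-49)*(-2) + (2 + 0))**2 - 151*(-(-49)*(-2) + (2 + 0))) = 1/(289 + (-7*14 + 2)**2 - 151*(-7*14 + 2)) = 1/(289 + (-98 + 2)**2 - 151*(-98 + 2)) = 1/(289 + (-96)**2 - 151*(-96)) = 1/(289 + 9216 + 14496) = 1/24001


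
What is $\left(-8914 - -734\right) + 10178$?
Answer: $1998$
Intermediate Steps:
$\left(-8914 - -734\right) + 10178 = \left(-8914 + \left(-2062 + 2796\right)\right) + 10178 = \left(-8914 + 734\right) + 10178 = -8180 + 10178 = 1998$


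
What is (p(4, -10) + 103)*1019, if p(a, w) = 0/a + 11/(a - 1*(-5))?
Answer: 955822/9 ≈ 1.0620e+5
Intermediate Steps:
p(a, w) = 11/(5 + a) (p(a, w) = 0 + 11/(a + 5) = 0 + 11/(5 + a) = 11/(5 + a))
(p(4, -10) + 103)*1019 = (11/(5 + 4) + 103)*1019 = (11/9 + 103)*1019 = (938/9)*1019 = 955822/9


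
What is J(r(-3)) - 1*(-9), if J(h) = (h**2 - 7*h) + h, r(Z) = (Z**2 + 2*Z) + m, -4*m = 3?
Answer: 9/16 ≈ 0.56250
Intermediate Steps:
m = -3/4 (m = -1/4*3 = -3/4 ≈ -0.75000)
r(Z) = -3/4 + Z**2 + 2*Z (r(Z) = (Z**2 + 2*Z) - 3/4 = -3/4 + Z**2 + 2*Z)
J(h) = h**2 - 6*h
J(r(-3)) - 1*(-9) = (-3/4 + (-3)**2 + 2*(-3))*(-6 + (-3/4 + (-3)**2 + 2*(-3))) - 1*(-9) = (-3/4 + 9 - 6)*(-6 + (-3/4 + 9 - 6)) + 9 = 9*(-6 + 9/4)/4 + 9 = (9/4)*(-15/4) + 9 = -135/16 + 9 = 9/16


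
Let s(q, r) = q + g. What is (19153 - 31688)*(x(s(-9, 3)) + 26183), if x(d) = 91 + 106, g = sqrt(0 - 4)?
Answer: -330673300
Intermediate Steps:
g = 2*I (g = sqrt(-4) = 2*I ≈ 2.0*I)
s(q, r) = q + 2*I
x(d) = 197
(19153 - 31688)*(x(s(-9, 3)) + 26183) = (19153 - 31688)*(197 + 26183) = -12535*26380 = -330673300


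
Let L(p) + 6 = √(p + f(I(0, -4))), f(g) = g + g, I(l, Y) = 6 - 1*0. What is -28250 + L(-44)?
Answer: -28256 + 4*I*√2 ≈ -28256.0 + 5.6569*I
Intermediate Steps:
I(l, Y) = 6 (I(l, Y) = 6 + 0 = 6)
f(g) = 2*g
L(p) = -6 + √(12 + p) (L(p) = -6 + √(p + 2*6) = -6 + √(p + 12) = -6 + √(12 + p))
-28250 + L(-44) = -28250 + (-6 + √(12 - 44)) = -28250 + (-6 + √(-32)) = -28250 + (-6 + 4*I*√2) = -28256 + 4*I*√2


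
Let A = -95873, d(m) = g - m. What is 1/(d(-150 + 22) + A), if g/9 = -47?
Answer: -1/96168 ≈ -1.0398e-5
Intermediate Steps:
g = -423 (g = 9*(-47) = -423)
d(m) = -423 - m
1/(d(-150 + 22) + A) = 1/((-423 - (-150 + 22)) - 95873) = 1/((-423 - 1*(-128)) - 95873) = 1/((-423 + 128) - 95873) = 1/(-295 - 95873) = 1/(-96168) = -1/96168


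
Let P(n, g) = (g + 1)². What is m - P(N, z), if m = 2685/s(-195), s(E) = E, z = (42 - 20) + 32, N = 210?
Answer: -39504/13 ≈ -3038.8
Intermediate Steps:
z = 54 (z = 22 + 32 = 54)
P(n, g) = (1 + g)²
m = -179/13 (m = 2685/(-195) = 2685*(-1/195) = -179/13 ≈ -13.769)
m - P(N, z) = -179/13 - (1 + 54)² = -179/13 - 1*55² = -179/13 - 1*3025 = -179/13 - 3025 = -39504/13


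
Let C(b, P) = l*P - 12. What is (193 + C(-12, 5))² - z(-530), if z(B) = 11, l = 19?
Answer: 76165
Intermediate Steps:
C(b, P) = -12 + 19*P (C(b, P) = 19*P - 12 = -12 + 19*P)
(193 + C(-12, 5))² - z(-530) = (193 + (-12 + 19*5))² - 1*11 = (193 + (-12 + 95))² - 11 = (193 + 83)² - 11 = 276² - 11 = 76176 - 11 = 76165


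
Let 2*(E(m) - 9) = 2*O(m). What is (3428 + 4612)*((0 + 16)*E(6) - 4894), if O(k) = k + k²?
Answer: -32787120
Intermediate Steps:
E(m) = 9 + m*(1 + m) (E(m) = 9 + (2*(m*(1 + m)))/2 = 9 + (2*m*(1 + m))/2 = 9 + m*(1 + m))
(3428 + 4612)*((0 + 16)*E(6) - 4894) = (3428 + 4612)*((0 + 16)*(9 + 6*(1 + 6)) - 4894) = 8040*(16*(9 + 6*7) - 4894) = 8040*(16*(9 + 42) - 4894) = 8040*(16*51 - 4894) = 8040*(816 - 4894) = 8040*(-4078) = -32787120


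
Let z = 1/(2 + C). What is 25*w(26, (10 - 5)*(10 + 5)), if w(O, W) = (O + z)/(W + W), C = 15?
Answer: 443/102 ≈ 4.3431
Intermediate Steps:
z = 1/17 (z = 1/(2 + 15) = 1/17 ≈ 0.058824)
w(O, W) = (1/17 + O)/(2*W) (w(O, W) = (O + 1/17)/(W + W) = (1/17 + O)/((2*W)) = (1/17 + O)*(1/(2*W)) = (1/17 + O)/(2*W))
25*w(26, (10 - 5)*(10 + 5)) = 25*((1 + 17*26)/(34*(((10 - 5)*(10 + 5))))) = 25*((1 + 442)/(34*((5*15)))) = 25*((1/34)*443/75) = 25*((1/34)*(1/75)*443) = 25*(443/2550) = 443/102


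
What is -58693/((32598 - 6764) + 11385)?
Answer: -58693/37219 ≈ -1.5770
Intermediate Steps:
-58693/((32598 - 6764) + 11385) = -58693/(25834 + 11385) = -58693/37219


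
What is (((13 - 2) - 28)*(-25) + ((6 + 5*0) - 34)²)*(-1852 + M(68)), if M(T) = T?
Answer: -2156856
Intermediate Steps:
(((13 - 2) - 28)*(-25) + ((6 + 5*0) - 34)²)*(-1852 + M(68)) = (((13 - 2) - 28)*(-25) + ((6 + 5*0) - 34)²)*(-1852 + 68) = ((11 - 28)*(-25) + ((6 + 0) - 34)²)*(-1784) = (-17*(-25) + (6 - 34)²)*(-1784) = (425 + (-28)²)*(-1784) = (425 + 784)*(-1784) = 1209*(-1784) = -2156856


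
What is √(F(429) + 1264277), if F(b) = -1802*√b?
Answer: √(1264277 - 1802*√429) ≈ 1107.7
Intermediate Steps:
√(F(429) + 1264277) = √(-1802*√429 + 1264277) = √(1264277 - 1802*√429)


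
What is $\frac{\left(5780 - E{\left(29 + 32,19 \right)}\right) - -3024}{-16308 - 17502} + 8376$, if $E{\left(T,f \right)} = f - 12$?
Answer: $\frac{283183763}{33810} \approx 8375.7$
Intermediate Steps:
$E{\left(T,f \right)} = -12 + f$
$\frac{\left(5780 - E{\left(29 + 32,19 \right)}\right) - -3024}{-16308 - 17502} + 8376 = \frac{\left(5780 - \left(-12 + 19\right)\right) - -3024}{-16308 - 17502} + 8376 = \frac{\left(5780 - 7\right) + 3024}{-33810} + 8376 = \left(\left(5780 - 7\right) + 3024\right) \left(- \frac{1}{33810}\right) + 8376 = \left(5773 + 3024\right) \left(- \frac{1}{33810}\right) + 8376 = 8797 \left(- \frac{1}{33810}\right) + 8376 = - \frac{8797}{33810} + 8376 = \frac{283183763}{33810}$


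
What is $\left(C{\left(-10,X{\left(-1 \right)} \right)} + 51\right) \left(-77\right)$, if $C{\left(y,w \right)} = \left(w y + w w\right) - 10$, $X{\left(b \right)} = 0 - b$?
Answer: $-2464$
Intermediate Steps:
$X{\left(b \right)} = - b$
$C{\left(y,w \right)} = -10 + w^{2} + w y$ ($C{\left(y,w \right)} = \left(w y + w^{2}\right) - 10 = \left(w^{2} + w y\right) - 10 = -10 + w^{2} + w y$)
$\left(C{\left(-10,X{\left(-1 \right)} \right)} + 51\right) \left(-77\right) = \left(\left(-10 + \left(\left(-1\right) \left(-1\right)\right)^{2} + \left(-1\right) \left(-1\right) \left(-10\right)\right) + 51\right) \left(-77\right) = \left(\left(-10 + 1^{2} + 1 \left(-10\right)\right) + 51\right) \left(-77\right) = \left(\left(-10 + 1 - 10\right) + 51\right) \left(-77\right) = \left(-19 + 51\right) \left(-77\right) = 32 \left(-77\right) = -2464$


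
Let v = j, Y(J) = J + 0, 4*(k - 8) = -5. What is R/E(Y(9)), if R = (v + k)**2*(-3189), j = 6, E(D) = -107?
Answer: 8294589/1712 ≈ 4845.0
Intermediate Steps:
k = 27/4 (k = 8 + (1/4)*(-5) = 8 - 5/4 = 27/4 ≈ 6.7500)
Y(J) = J
v = 6
R = -8294589/16 (R = (6 + 27/4)**2*(-3189) = (51/4)**2*(-3189) = (2601/16)*(-3189) = -8294589/16 ≈ -5.1841e+5)
R/E(Y(9)) = -8294589/16/(-107) = -8294589/16*(-1/107) = 8294589/1712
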